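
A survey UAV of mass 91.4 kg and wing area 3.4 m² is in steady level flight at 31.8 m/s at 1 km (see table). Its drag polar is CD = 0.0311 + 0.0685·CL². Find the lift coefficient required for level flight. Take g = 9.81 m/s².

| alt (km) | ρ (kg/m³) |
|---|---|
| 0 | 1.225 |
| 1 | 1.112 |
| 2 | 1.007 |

At 1 km, from the table: ρ = 1.112 kg/m³.
Level flight ⇒ L = W = m·g = 91.4 × 9.81 = 896.63 N.
Dynamic pressure q = 0.5 × 1.112 × 31.8² = 562.2 Pa.
CL = W/(q·S) = 896.63 / (562.2 × 3.4) = 0.469.

CL = 0.469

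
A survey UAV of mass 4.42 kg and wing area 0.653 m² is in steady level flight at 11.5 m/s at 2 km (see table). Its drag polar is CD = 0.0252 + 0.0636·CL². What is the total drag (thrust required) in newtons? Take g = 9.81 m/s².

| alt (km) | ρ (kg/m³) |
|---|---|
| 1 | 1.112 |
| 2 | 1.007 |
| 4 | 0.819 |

At 2 km, from the table: ρ = 1.007 kg/m³.
Level flight ⇒ L = W = m·g = 4.42 × 9.81 = 43.36 N.
q = ½ρv² = ½ × 1.007 × 11.5² = 66.59 Pa.
CL = W/(q·S) = 43.36 / (66.59 × 0.653) = 0.9972.
CD = 0.0252 + 0.0636 × 0.9972² = 0.08844.
D = q·S·CD = 66.59 × 0.653 × 0.08844 = 3.846 N

D = 3.85 N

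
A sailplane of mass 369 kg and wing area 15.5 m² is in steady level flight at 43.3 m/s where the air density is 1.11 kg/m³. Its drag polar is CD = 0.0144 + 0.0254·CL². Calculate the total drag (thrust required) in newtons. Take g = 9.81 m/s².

D = 253 N

Level flight ⇒ L = W = m·g = 369 × 9.81 = 3619.9 N.
Dynamic pressure q = 0.5 × 1.11 × 43.3² = 1041 Pa.
CL = W/(q·S) = 3619.9 / (1041 × 15.5) = 0.2244.
CD = 0.0144 + 0.0254 × 0.2244² = 0.01568.
D = q·S·CD = 1041 × 15.5 × 0.01568 = 252.9 N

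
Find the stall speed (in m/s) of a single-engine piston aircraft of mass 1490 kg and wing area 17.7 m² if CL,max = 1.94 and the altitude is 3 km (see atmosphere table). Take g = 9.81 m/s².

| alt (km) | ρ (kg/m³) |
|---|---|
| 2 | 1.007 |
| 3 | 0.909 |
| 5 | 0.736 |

At 3 km, from the table: ρ = 0.909 kg/m³.
Weight W = mg = 1490 × 9.81 = 14620 N.
V_stall = √(2W/(ρ·S·CL,max)) = √(2 × 14620 / (0.909 × 17.7 × 1.94))
V_stall = √936.6 = 30.6 m/s

V_stall = 30.6 m/s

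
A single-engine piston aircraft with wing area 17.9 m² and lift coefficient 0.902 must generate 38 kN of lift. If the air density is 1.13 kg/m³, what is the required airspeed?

v = 64.5 m/s

L = ½ρv²S·CL ⇒ v = √(2L/(ρ·S·CL))
v = √(2 × 38000 / (1.13 × 17.9 × 0.902)) = √4166 = 64.5 m/s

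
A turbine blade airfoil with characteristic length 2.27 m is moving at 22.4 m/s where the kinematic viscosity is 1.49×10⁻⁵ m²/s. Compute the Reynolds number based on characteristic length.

Re = v·c/ν = 22.4 × 2.27 / (1.49×10⁻⁵) = 3.41×10^6

Re = 3.41×10^6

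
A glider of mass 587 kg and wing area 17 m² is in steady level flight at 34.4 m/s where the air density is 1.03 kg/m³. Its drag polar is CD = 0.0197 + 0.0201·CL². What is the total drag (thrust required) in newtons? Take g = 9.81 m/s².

D = 268 N

Weight W = mg = 587 × 9.81 = 5758.5 N; in level flight L = W.
q = ½ρv² = ½ × 1.03 × 34.4² = 609.4 Pa.
CL = 2W/(ρv²S) = 2×5758.5/(1.03×34.4²×17) = 0.5558.
CD = 0.0197 + 0.0201 × 0.5558² = 0.02591.
D = q·S·CD = 609.4 × 17 × 0.02591 = 268.4 N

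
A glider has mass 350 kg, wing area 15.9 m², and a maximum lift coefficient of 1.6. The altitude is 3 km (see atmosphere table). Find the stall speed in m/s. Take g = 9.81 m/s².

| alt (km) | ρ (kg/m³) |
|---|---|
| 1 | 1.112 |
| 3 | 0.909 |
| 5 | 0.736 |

At 3 km, from the table: ρ = 0.909 kg/m³.
Weight W = mg = 350 × 9.81 = 3434 N.
From L = ½ρV²S·CL,max = W: V_stall = √(2W/(ρSCL,max)) = √(2·3434/(0.909·15.9·1.6))
V_stall = √297 = 17.2 m/s

V_stall = 17.2 m/s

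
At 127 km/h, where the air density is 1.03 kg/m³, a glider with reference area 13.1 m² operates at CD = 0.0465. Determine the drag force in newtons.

Convert speed: v = 127 km/h ÷ 3.6 = 35.28 m/s.
Dynamic pressure q = ½ρv² = ½ × 1.03 × 35.28² = 640.9 Pa.
D = q·S·CD = 640.9 × 13.1 × 0.0465 = 390 N

D = 390 N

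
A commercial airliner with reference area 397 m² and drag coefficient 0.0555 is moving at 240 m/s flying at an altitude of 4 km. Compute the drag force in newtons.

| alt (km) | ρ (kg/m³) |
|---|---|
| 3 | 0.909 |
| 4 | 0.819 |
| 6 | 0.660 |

D = 5.2×10^5 N

At 4 km, from the table: ρ = 0.819 kg/m³.
Dynamic pressure q = ½ρv² = ½ × 0.819 × 240² = 23590 Pa.
D = q·S·CD = 23590 × 397 × 0.0555 = 5.2×10^5 N ≈ 520 kN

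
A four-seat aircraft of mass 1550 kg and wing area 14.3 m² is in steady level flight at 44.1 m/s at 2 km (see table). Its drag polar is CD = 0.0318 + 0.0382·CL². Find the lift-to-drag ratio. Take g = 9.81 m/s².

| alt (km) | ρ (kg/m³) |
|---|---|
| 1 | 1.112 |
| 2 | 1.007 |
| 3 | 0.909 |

L/D = 14.1

At 2 km, from the table: ρ = 1.007 kg/m³.
In steady level flight, lift balances weight: W = mg = 1550 × 9.81 = 15206 N.
q = ½ρv² = ½ × 1.007 × 44.1² = 979.2 Pa.
CL = 2W/(ρv²S) = 2×15206/(1.007×44.1²×14.3) = 1.086.
CD = 0.0318 + 0.0382 × 1.086² = 0.07684.
L/D = CL/CD = 1.086 / 0.07684 = 14.1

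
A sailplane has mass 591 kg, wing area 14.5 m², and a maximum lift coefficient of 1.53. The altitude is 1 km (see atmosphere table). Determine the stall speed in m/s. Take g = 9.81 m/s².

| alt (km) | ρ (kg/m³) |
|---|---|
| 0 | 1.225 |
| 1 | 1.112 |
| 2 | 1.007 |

At 1 km, from the table: ρ = 1.112 kg/m³.
Stall occurs when L = W at CL,max. W = mg = 591 × 9.81 = 5798 N.
From L = ½ρV²S·CL,max = W: V_stall = √(2W/(ρSCL,max)) = √(2·5798/(1.112·14.5·1.53))
V_stall = √470 = 21.7 m/s

V_stall = 21.7 m/s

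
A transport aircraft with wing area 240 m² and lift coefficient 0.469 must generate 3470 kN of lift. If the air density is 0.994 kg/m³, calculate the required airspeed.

L = ½ρv²S·CL ⇒ v = √(2L/(ρ·S·CL))
v = √(2 × 3.47×10^6 / (0.994 × 240 × 0.469)) = √62030 = 249 m/s

v = 249 m/s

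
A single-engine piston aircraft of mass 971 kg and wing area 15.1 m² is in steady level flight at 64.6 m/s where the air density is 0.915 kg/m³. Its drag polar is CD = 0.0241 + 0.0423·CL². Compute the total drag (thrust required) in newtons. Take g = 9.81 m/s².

Level flight ⇒ L = W = m·g = 971 × 9.81 = 9525.5 N.
Dynamic pressure q = 0.5 × 0.915 × 64.6² = 1909 Pa.
CL = W/(q·S) = 9525.5 / (1909 × 15.1) = 0.3304.
CD = 0.0241 + 0.0423 × 0.3304² = 0.02872.
D = q·S·CD = 1909 × 15.1 × 0.02872 = 827.9 N

D = 828 N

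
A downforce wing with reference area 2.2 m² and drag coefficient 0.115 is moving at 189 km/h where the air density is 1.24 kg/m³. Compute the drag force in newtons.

D = 432 N

Convert speed: v = 189 km/h ÷ 3.6 = 52.5 m/s.
Dynamic pressure q = ½ρv² = ½ × 1.24 × 52.5² = 1709 Pa.
D = q·S·CD = 1709 × 2.2 × 0.115 = 432 N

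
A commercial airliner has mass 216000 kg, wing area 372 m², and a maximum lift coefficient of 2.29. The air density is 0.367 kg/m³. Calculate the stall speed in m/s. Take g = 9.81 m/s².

V_stall = 116 m/s

Weight W = mg = 216000 × 9.81 = 2.119×10^6 N.
V_stall = √(2W/(ρ·S·CL,max)) = √(2 × 2.119×10^6 / (0.367 × 372 × 2.29))
V_stall = √13560 = 116 m/s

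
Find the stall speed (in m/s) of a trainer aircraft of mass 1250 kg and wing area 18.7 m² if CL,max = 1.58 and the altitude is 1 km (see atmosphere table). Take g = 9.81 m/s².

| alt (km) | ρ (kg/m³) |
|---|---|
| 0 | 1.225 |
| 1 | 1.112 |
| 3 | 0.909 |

V_stall = 27.3 m/s

At 1 km, from the table: ρ = 1.112 kg/m³.
Stall occurs when L = W at CL,max. W = mg = 1250 × 9.81 = 12260 N.
V_stall = √(2W/(ρ·S·CL,max)) = √(2 × 12260 / (1.112 × 18.7 × 1.58))
V_stall = √746.5 = 27.3 m/s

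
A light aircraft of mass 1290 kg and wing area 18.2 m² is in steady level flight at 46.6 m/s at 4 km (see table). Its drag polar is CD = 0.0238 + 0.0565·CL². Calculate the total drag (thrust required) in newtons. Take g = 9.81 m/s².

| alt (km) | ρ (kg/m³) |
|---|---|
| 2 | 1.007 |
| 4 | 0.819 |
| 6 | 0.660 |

At 4 km, from the table: ρ = 0.819 kg/m³.
Weight W = mg = 1290 × 9.81 = 12655 N; in level flight L = W.
Dynamic pressure q = 0.5 × 0.819 × 46.6² = 889.3 Pa.
CL = W/(q·S) = 12655 / (889.3 × 18.2) = 0.7819.
CD = 0.0238 + 0.0565 × 0.7819² = 0.05834.
D = q·S·CD = 889.3 × 18.2 × 0.05834 = 944.3 N

D = 944 N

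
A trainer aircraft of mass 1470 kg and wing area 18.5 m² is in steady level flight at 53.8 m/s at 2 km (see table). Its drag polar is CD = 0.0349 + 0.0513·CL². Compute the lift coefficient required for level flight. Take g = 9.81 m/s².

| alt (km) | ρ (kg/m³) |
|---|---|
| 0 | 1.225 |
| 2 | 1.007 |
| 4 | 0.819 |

CL = 0.535

At 2 km, from the table: ρ = 1.007 kg/m³.
Weight W = mg = 1470 × 9.81 = 14421 N; in level flight L = W.
q = ½ρv² = ½ × 1.007 × 53.8² = 1457 Pa.
CL = W/(q·S) = 14421 / (1457 × 18.5) = 0.5349.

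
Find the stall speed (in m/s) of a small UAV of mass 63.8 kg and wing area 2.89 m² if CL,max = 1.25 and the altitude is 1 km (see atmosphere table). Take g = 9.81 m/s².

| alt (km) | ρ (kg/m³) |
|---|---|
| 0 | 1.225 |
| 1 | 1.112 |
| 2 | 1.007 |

At 1 km, from the table: ρ = 1.112 kg/m³.
At stall, lift equals weight: L = W = m·g = 63.8 × 9.81 = 625.9 N.
From L = ½ρV²S·CL,max = W: V_stall = √(2W/(ρSCL,max)) = √(2·625.9/(1.112·2.89·1.25))
V_stall = √311.6 = 17.7 m/s

V_stall = 17.7 m/s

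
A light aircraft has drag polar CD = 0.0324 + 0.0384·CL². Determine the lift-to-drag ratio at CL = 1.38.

CD = 0.0324 + 0.0384 × 1.38² = 0.1055
L/D = CL/CD = 1.38 / 0.1055 = 13.1

L/D = 13.1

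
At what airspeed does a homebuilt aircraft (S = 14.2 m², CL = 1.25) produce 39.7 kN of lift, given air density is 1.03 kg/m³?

v = 65.9 m/s

L = ½ρv²S·CL ⇒ v = √(2L/(ρ·S·CL))
v = √(2 × 39700 / (1.03 × 14.2 × 1.25)) = √4343 = 65.9 m/s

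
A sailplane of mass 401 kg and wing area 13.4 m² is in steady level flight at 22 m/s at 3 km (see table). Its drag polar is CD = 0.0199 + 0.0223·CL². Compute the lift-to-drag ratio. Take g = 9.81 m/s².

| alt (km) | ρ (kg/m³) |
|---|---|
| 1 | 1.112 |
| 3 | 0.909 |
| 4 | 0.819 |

L/D = 22.4

At 3 km, from the table: ρ = 0.909 kg/m³.
In steady level flight, lift balances weight: W = mg = 401 × 9.81 = 3933.8 N.
Dynamic pressure q = 0.5 × 0.909 × 22² = 220 Pa.
Required CL = L/(qS) = 3933.8/(220·13.4) = 1.335.
CD = 0.0199 + 0.0223 × 1.335² = 0.05962.
L/D = CL/CD = 1.335 / 0.05962 = 22.4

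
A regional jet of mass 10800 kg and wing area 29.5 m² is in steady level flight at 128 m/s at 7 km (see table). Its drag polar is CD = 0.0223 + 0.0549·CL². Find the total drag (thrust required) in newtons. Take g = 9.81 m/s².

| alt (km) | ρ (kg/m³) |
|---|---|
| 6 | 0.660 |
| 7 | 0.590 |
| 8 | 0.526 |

At 7 km, from the table: ρ = 0.590 kg/m³.
Weight W = mg = 10800 × 9.81 = 1.0595×10^5 N; in level flight L = W.
q = ½ρv² = ½ × 0.59 × 128² = 4833 Pa.
CL = 2W/(ρv²S) = 2×1.0595×10^5/(0.59×128²×29.5) = 0.7431.
CD = 0.0223 + 0.0549 × 0.7431² = 0.05261.
D = q·S·CD = 4833 × 29.5 × 0.05261 = 7502 N

D = 7500 N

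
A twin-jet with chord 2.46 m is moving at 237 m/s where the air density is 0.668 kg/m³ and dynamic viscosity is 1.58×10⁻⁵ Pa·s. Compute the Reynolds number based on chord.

Re = ρ·v·c/μ = 0.668 × 237 × 2.46 / (1.58×10⁻⁵) = 2.46×10^7

Re = 2.46×10^7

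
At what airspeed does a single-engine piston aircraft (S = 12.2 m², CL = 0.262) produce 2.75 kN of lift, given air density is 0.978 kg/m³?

L = ½ρv²S·CL ⇒ v = √(2L/(ρ·S·CL))
v = √(2 × 2750 / (0.978 × 12.2 × 0.262)) = √1759 = 41.9 m/s

v = 41.9 m/s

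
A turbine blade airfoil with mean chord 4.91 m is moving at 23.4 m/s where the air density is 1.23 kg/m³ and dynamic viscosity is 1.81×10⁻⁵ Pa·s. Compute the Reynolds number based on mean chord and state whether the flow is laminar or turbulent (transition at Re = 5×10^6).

Re = ρ·v·c/μ = 1.23 × 23.4 × 4.91 / (1.81×10⁻⁵) = 7.81×10^6
Since 7.81×10^6 > 5×10^6, the flow is turbulent.

Re = 7.81×10^6 (turbulent)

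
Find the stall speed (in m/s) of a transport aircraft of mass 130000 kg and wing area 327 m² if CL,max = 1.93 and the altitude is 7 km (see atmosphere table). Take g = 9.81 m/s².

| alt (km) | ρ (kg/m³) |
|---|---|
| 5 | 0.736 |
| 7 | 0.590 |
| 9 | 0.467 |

At 7 km, from the table: ρ = 0.590 kg/m³.
Stall occurs when L = W at CL,max. W = mg = 130000 × 9.81 = 1.275×10^6 N.
V_stall = √(2W/(ρ·S·CL,max)) = √(2 × 1.275×10^6 / (0.59 × 327 × 1.93))
V_stall = √6850 = 82.8 m/s

V_stall = 82.8 m/s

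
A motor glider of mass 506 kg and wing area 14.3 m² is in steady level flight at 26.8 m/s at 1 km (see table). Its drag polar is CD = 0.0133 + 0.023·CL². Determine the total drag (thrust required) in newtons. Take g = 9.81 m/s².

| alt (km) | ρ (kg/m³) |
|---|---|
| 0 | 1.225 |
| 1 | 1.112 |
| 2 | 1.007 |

D = 175 N

At 1 km, from the table: ρ = 1.112 kg/m³.
In steady level flight, lift balances weight: W = mg = 506 × 9.81 = 4963.9 N.
Dynamic pressure q = 0.5 × 1.112 × 26.8² = 399.3 Pa.
CL = 2W/(ρv²S) = 2×4963.9/(1.112×26.8²×14.3) = 0.8692.
CD = 0.0133 + 0.023 × 0.8692² = 0.03068.
D = q·S·CD = 399.3 × 14.3 × 0.03068 = 175.2 N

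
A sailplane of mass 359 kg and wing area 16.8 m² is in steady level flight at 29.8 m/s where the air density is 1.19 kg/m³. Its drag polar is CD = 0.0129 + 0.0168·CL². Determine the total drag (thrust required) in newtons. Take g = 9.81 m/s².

Level flight ⇒ L = W = m·g = 359 × 9.81 = 3521.8 N.
q = ½ρv² = ½ × 1.19 × 29.8² = 528.4 Pa.
Required CL = L/(qS) = 3521.8/(528.4·16.8) = 0.3967.
CD = 0.0129 + 0.0168 × 0.3967² = 0.01554.
D = q·S·CD = 528.4 × 16.8 × 0.01554 = 138 N

D = 138 N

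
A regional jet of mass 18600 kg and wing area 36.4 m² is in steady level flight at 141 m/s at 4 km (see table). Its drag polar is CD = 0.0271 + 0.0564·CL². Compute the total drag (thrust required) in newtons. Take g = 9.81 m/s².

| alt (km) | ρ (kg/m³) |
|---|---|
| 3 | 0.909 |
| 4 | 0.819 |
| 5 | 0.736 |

D = 14400 N

At 4 km, from the table: ρ = 0.819 kg/m³.
In steady level flight, lift balances weight: W = mg = 18600 × 9.81 = 1.8247×10^5 N.
Dynamic pressure q = 0.5 × 0.819 × 141² = 8141 Pa.
CL = 2W/(ρv²S) = 2×1.8247×10^5/(0.819×141²×36.4) = 0.6157.
CD = 0.0271 + 0.0564 × 0.6157² = 0.04848.
D = q·S·CD = 8141 × 36.4 × 0.04848 = 14370 N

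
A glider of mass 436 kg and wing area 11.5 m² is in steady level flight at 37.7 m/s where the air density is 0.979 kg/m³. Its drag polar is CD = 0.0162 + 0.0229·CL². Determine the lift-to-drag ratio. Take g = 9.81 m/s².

Weight W = mg = 436 × 9.81 = 4277.2 N; in level flight L = W.
Dynamic pressure q = 0.5 × 0.979 × 37.7² = 695.7 Pa.
CL = 2W/(ρv²S) = 2×4277.2/(0.979×37.7²×11.5) = 0.5346.
CD = 0.0162 + 0.0229 × 0.5346² = 0.02274.
L/D = CL/CD = 0.5346 / 0.02274 = 23.5

L/D = 23.5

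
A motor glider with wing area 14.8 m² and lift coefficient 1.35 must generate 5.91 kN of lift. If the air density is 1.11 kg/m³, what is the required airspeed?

v = 23.1 m/s

L = ½ρv²S·CL ⇒ v = √(2L/(ρ·S·CL))
v = √(2 × 5910 / (1.11 × 14.8 × 1.35)) = √533 = 23.1 m/s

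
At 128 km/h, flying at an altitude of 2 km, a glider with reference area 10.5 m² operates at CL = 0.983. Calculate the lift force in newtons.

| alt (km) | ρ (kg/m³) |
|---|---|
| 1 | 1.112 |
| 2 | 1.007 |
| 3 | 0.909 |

At 2 km, from the table: ρ = 1.007 kg/m³.
Convert speed: v = 128 km/h ÷ 3.6 = 35.56 m/s.
L = ½ρv²S·CL = ½ × 1.007 × 35.56² × 10.5 × 0.983 = 6570 N ≈ 6.57 kN

L = 6570 N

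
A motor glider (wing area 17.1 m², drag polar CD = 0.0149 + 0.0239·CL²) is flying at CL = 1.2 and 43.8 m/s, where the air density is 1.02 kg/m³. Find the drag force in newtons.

CD = 0.0149 + 0.0239 × 1.2² = 0.04932
D = ½ρv²S·CD = ½ × 1.02 × 43.8² × 17.1 × 0.04932 = 825 N

D = 825 N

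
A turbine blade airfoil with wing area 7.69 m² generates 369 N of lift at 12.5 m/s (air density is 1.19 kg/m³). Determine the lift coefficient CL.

CL = 0.516

From L = ½ρv²S·CL, rearranging gives CL = 2L/(ρv²S).
CL = 2 × 369 / (1.19 × 12.5² × 7.69) = 0.516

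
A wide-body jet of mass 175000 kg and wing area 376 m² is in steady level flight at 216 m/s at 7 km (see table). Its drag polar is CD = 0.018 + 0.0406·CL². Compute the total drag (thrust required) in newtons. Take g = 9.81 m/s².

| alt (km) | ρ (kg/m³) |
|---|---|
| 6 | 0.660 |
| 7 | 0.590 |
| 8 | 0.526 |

At 7 km, from the table: ρ = 0.590 kg/m³.
Weight W = mg = 175000 × 9.81 = 1.7168×10^6 N; in level flight L = W.
q = ½ρv² = ½ × 0.59 × 216² = 13760 Pa.
Required CL = L/(qS) = 1.7168×10^6/(13760·376) = 0.3317.
CD = 0.018 + 0.0406 × 0.3317² = 0.02247.
D = q·S·CD = 13760 × 376 × 0.02247 = 1.163×10^5 N

D = 1.16×10^5 N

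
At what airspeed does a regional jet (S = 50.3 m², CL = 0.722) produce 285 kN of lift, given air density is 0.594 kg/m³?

v = 163 m/s

L = ½ρv²S·CL ⇒ v = √(2L/(ρ·S·CL))
v = √(2 × 2.85×10^5 / (0.594 × 50.3 × 0.722)) = √26420 = 163 m/s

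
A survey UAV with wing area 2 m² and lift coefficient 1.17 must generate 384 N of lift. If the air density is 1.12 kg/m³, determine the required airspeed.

L = ½ρv²S·CL ⇒ v = √(2L/(ρ·S·CL))
v = √(2 × 384 / (1.12 × 2 × 1.17)) = √293 = 17.1 m/s

v = 17.1 m/s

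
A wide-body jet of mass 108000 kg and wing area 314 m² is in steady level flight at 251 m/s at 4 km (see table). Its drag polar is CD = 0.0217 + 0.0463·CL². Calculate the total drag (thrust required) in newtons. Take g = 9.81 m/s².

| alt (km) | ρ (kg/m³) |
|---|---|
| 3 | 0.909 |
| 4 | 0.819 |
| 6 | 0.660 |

D = 1.82×10^5 N

At 4 km, from the table: ρ = 0.819 kg/m³.
Weight W = mg = 108000 × 9.81 = 1.0595×10^6 N; in level flight L = W.
Dynamic pressure q = 0.5 × 0.819 × 251² = 25800 Pa.
CL = W/(q·S) = 1.0595×10^6 / (25800 × 314) = 0.1308.
CD = 0.0217 + 0.0463 × 0.1308² = 0.02249.
D = q·S·CD = 25800 × 314 × 0.02249 = 1.822×10^5 N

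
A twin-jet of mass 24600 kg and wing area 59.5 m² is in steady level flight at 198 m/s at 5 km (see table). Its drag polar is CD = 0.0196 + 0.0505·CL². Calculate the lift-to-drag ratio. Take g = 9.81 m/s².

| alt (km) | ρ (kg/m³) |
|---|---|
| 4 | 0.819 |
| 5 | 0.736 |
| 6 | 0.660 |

At 5 km, from the table: ρ = 0.736 kg/m³.
In steady level flight, lift balances weight: W = mg = 24600 × 9.81 = 2.4133×10^5 N.
Dynamic pressure q = 0.5 × 0.736 × 198² = 14430 Pa.
Required CL = L/(qS) = 2.4133×10^5/(14430·59.5) = 0.2811.
CD = 0.0196 + 0.0505 × 0.2811² = 0.02359.
L/D = CL/CD = 0.2811 / 0.02359 = 11.9

L/D = 11.9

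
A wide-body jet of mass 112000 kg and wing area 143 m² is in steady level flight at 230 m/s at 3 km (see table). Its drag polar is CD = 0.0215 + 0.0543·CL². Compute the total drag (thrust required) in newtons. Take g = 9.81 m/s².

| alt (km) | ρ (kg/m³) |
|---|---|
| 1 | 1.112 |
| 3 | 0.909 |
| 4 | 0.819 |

D = 93000 N

At 3 km, from the table: ρ = 0.909 kg/m³.
Level flight ⇒ L = W = m·g = 112000 × 9.81 = 1.0987×10^6 N.
Dynamic pressure q = 0.5 × 0.909 × 230² = 24040 Pa.
CL = 2W/(ρv²S) = 2×1.0987×10^6/(0.909×230²×143) = 0.3196.
CD = 0.0215 + 0.0543 × 0.3196² = 0.02705.
D = q·S·CD = 24040 × 143 × 0.02705 = 92990 N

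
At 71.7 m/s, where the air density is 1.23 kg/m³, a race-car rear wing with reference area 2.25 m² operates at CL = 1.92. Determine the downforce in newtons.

L = 13700 N

Dynamic pressure q = ½ρv² = ½ × 1.23 × 71.7² = 3162 Pa.
L = q·S·CL = 3162 × 2.25 × 1.92 = 13700 N ≈ 13.7 kN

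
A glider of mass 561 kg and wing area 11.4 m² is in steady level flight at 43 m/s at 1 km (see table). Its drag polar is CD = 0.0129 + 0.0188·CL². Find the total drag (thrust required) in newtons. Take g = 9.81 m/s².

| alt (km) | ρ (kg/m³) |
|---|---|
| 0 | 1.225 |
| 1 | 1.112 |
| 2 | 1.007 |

At 1 km, from the table: ρ = 1.112 kg/m³.
In steady level flight, lift balances weight: W = mg = 561 × 9.81 = 5503.4 N.
q = ½ρv² = ½ × 1.112 × 43² = 1028 Pa.
Required CL = L/(qS) = 5503.4/(1028·11.4) = 0.4696.
CD = 0.0129 + 0.0188 × 0.4696² = 0.01705.
D = q·S·CD = 1028 × 11.4 × 0.01705 = 199.8 N

D = 200 N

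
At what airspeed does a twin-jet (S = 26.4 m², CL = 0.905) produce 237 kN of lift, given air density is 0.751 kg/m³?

v = 163 m/s

L = ½ρv²S·CL ⇒ v = √(2L/(ρ·S·CL))
v = √(2 × 2.37×10^5 / (0.751 × 26.4 × 0.905)) = √26420 = 163 m/s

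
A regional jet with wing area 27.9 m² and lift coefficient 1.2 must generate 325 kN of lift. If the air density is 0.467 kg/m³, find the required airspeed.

v = 204 m/s

L = ½ρv²S·CL ⇒ v = √(2L/(ρ·S·CL))
v = √(2 × 3.25×10^5 / (0.467 × 27.9 × 1.2)) = √41570 = 204 m/s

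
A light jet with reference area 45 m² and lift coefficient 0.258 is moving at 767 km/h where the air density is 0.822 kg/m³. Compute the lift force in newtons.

L = 2.17×10^5 N

Convert speed: v = 767 km/h ÷ 3.6 = 213.1 m/s.
Dynamic pressure q = ½ρv² = ½ × 0.822 × 213.1² = 18660 Pa.
L = q·S·CL = 18660 × 45 × 0.258 = 2.17×10^5 N ≈ 217 kN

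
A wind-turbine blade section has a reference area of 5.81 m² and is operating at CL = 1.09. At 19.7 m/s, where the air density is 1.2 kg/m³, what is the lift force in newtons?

L = ½ρv²S·CL = ½ × 1.2 × 19.7² × 5.81 × 1.09 = 1470 N

L = 1470 N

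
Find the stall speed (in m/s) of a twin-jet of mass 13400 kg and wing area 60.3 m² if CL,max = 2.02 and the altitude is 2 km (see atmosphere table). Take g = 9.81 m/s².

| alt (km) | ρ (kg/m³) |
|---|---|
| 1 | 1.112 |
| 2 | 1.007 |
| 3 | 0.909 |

At 2 km, from the table: ρ = 1.007 kg/m³.
Stall occurs when L = W at CL,max. W = mg = 13400 × 9.81 = 1.315×10^5 N.
V_stall = √(2W/(ρ·S·CL,max)) = √(2 × 1.315×10^5 / (1.007 × 60.3 × 2.02))
V_stall = √2143 = 46.3 m/s

V_stall = 46.3 m/s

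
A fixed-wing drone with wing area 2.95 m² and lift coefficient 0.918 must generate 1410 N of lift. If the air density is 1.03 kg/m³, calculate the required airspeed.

L = ½ρv²S·CL ⇒ v = √(2L/(ρ·S·CL))
v = √(2 × 1410 / (1.03 × 2.95 × 0.918)) = √1011 = 31.8 m/s

v = 31.8 m/s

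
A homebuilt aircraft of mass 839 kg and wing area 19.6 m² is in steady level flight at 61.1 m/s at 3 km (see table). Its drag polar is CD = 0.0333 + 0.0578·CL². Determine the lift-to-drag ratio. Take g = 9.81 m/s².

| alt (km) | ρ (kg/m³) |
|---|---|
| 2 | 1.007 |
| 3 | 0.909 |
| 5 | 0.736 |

L/D = 6.72

At 3 km, from the table: ρ = 0.909 kg/m³.
In steady level flight, lift balances weight: W = mg = 839 × 9.81 = 8230.6 N.
Dynamic pressure q = 0.5 × 0.909 × 61.1² = 1697 Pa.
CL = W/(q·S) = 8230.6 / (1697 × 19.6) = 0.2475.
CD = 0.0333 + 0.0578 × 0.2475² = 0.03684.
L/D = CL/CD = 0.2475 / 0.03684 = 6.72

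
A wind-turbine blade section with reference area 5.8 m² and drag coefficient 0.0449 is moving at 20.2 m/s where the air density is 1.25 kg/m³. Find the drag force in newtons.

Dynamic pressure q = ½ρv² = ½ × 1.25 × 20.2² = 255 Pa.
D = q·S·CD = 255 × 5.8 × 0.0449 = 66.4 N

D = 66.4 N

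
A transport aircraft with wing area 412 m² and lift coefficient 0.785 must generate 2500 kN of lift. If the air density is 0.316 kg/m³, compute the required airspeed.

L = ½ρv²S·CL ⇒ v = √(2L/(ρ·S·CL))
v = √(2 × 2.5×10^6 / (0.316 × 412 × 0.785)) = √48920 = 221 m/s

v = 221 m/s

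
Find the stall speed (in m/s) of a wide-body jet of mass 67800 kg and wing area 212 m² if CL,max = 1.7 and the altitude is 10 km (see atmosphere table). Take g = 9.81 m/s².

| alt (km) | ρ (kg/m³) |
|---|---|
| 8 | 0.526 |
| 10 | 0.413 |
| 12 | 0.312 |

At 10 km, from the table: ρ = 0.413 kg/m³.
At stall, lift equals weight: L = W = m·g = 67800 × 9.81 = 6.651×10^5 N.
From L = ½ρV²S·CL,max = W: V_stall = √(2W/(ρSCL,max)) = √(2·6.651×10^5/(0.413·212·1.7))
V_stall = √8937 = 94.5 m/s

V_stall = 94.5 m/s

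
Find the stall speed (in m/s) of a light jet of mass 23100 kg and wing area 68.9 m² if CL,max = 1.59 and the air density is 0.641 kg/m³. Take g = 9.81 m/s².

Weight W = mg = 23100 × 9.81 = 2.266×10^5 N.
V_stall = √(2W/(ρ·S·CL,max)) = √(2 × 2.266×10^5 / (0.641 × 68.9 × 1.59))
V_stall = √6454 = 80.3 m/s

V_stall = 80.3 m/s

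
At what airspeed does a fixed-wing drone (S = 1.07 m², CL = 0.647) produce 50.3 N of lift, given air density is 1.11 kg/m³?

v = 11.4 m/s

L = ½ρv²S·CL ⇒ v = √(2L/(ρ·S·CL))
v = √(2 × 50.3 / (1.11 × 1.07 × 0.647)) = √130.9 = 11.4 m/s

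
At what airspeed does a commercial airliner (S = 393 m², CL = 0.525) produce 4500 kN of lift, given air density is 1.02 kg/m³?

L = ½ρv²S·CL ⇒ v = √(2L/(ρ·S·CL))
v = √(2 × 4.5×10^6 / (1.02 × 393 × 0.525)) = √42770 = 207 m/s

v = 207 m/s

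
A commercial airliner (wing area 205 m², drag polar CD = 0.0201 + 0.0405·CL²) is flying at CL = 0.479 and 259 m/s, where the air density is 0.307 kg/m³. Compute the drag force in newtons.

CD = 0.0201 + 0.0405 × 0.479² = 0.02939
D = ½ρv²S·CD = ½ × 0.307 × 259² × 205 × 0.02939 = 62000 N

D = 62000 N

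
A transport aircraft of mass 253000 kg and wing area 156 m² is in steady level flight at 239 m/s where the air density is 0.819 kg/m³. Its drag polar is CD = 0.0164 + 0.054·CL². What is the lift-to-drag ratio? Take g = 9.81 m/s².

L/D = 16.4

Level flight ⇒ L = W = m·g = 253000 × 9.81 = 2.4819×10^6 N.
q = ½ρv² = ½ × 0.819 × 239² = 23390 Pa.
CL = 2W/(ρv²S) = 2×2.4819×10^6/(0.819×239²×156) = 0.6802.
CD = 0.0164 + 0.054 × 0.6802² = 0.04138.
L/D = CL/CD = 0.6802 / 0.04138 = 16.4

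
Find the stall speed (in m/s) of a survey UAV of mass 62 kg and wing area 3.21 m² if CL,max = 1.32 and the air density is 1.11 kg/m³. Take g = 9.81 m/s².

V_stall = 16.1 m/s

Weight W = mg = 62 × 9.81 = 608.2 N.
V_stall = √(2W/(ρ·S·CL,max)) = √(2 × 608.2 / (1.11 × 3.21 × 1.32))
V_stall = √258.6 = 16.1 m/s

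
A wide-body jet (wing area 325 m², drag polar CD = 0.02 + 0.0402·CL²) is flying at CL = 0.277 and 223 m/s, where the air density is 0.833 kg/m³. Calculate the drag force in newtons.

D = 1.55×10^5 N

CD = 0.02 + 0.0402 × 0.277² = 0.02308
D = ½ρv²S·CD = ½ × 0.833 × 223² × 325 × 0.02308 = 1.55×10^5 N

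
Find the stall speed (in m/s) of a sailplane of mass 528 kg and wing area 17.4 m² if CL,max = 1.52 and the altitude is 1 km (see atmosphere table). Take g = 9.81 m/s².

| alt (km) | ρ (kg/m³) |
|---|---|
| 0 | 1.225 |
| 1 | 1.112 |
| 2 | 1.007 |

At 1 km, from the table: ρ = 1.112 kg/m³.
Weight W = mg = 528 × 9.81 = 5180 N.
From L = ½ρV²S·CL,max = W: V_stall = √(2W/(ρSCL,max)) = √(2·5180/(1.112·17.4·1.52))
V_stall = √352.2 = 18.8 m/s

V_stall = 18.8 m/s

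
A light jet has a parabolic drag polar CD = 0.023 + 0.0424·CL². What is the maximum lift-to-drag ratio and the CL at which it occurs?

(L/D)max = 16, at CL = 0.737

For CD = CD0 + K·CL², (L/D)max occurs at CL* = √(CD0/K) and equals 1/(2√(K·CD0)).
(L/D)max = 1/(2√(0.0424 × 0.023)) = 1/(2 × 0.03123) = 16
CL* = √(0.023/0.0424) = 0.737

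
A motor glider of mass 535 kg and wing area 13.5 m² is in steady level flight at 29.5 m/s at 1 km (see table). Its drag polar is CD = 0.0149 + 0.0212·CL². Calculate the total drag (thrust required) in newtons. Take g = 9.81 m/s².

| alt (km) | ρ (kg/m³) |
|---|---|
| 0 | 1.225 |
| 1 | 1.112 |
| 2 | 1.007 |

At 1 km, from the table: ρ = 1.112 kg/m³.
Level flight ⇒ L = W = m·g = 535 × 9.81 = 5248.4 N.
Dynamic pressure q = 0.5 × 1.112 × 29.5² = 483.9 Pa.
CL = W/(q·S) = 5248.4 / (483.9 × 13.5) = 0.8035.
CD = 0.0149 + 0.0212 × 0.8035² = 0.02859.
D = q·S·CD = 483.9 × 13.5 × 0.02859 = 186.7 N

D = 187 N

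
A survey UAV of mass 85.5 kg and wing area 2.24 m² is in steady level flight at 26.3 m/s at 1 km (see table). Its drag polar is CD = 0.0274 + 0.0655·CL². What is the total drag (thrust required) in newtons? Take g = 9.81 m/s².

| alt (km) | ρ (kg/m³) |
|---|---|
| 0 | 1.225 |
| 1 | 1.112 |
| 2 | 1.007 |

D = 77.1 N

At 1 km, from the table: ρ = 1.112 kg/m³.
In steady level flight, lift balances weight: W = mg = 85.5 × 9.81 = 838.75 N.
Dynamic pressure q = 0.5 × 1.112 × 26.3² = 384.6 Pa.
Required CL = L/(qS) = 838.75/(384.6·2.24) = 0.9736.
CD = 0.0274 + 0.0655 × 0.9736² = 0.08949.
D = q·S·CD = 384.6 × 2.24 × 0.08949 = 77.09 N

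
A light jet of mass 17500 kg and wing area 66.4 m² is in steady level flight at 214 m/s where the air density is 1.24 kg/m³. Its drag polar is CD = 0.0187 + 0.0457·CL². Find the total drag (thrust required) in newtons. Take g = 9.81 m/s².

Level flight ⇒ L = W = m·g = 17500 × 9.81 = 1.7168×10^5 N.
Dynamic pressure q = 0.5 × 1.24 × 214² = 28390 Pa.
Required CL = L/(qS) = 1.7168×10^5/(28390·66.4) = 0.09106.
CD = 0.0187 + 0.0457 × 0.09106² = 0.01908.
D = q·S·CD = 28390 × 66.4 × 0.01908 = 35970 N

D = 36000 N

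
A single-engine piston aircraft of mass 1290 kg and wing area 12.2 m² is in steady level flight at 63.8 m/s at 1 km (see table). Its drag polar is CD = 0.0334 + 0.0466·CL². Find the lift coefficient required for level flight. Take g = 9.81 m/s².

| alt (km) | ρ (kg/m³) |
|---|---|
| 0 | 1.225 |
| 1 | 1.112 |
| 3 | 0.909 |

CL = 0.458

At 1 km, from the table: ρ = 1.112 kg/m³.
Weight W = mg = 1290 × 9.81 = 12655 N; in level flight L = W.
Dynamic pressure q = 0.5 × 1.112 × 63.8² = 2263 Pa.
Required CL = L/(qS) = 12655/(2263·12.2) = 0.4583.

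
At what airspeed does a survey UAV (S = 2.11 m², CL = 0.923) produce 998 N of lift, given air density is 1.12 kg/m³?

L = ½ρv²S·CL ⇒ v = √(2L/(ρ·S·CL))
v = √(2 × 998 / (1.12 × 2.11 × 0.923)) = √915.1 = 30.3 m/s

v = 30.3 m/s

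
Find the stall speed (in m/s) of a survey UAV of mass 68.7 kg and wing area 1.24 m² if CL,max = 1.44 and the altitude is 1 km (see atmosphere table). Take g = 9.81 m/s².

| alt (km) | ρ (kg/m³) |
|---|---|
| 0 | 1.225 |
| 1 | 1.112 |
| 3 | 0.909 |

V_stall = 26.1 m/s

At 1 km, from the table: ρ = 1.112 kg/m³.
Stall occurs when L = W at CL,max. W = mg = 68.7 × 9.81 = 673.9 N.
From L = ½ρV²S·CL,max = W: V_stall = √(2W/(ρSCL,max)) = √(2·673.9/(1.112·1.24·1.44))
V_stall = √678.8 = 26.1 m/s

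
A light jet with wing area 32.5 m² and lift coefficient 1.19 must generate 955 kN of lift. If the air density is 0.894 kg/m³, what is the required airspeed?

v = 235 m/s

L = ½ρv²S·CL ⇒ v = √(2L/(ρ·S·CL))
v = √(2 × 9.55×10^5 / (0.894 × 32.5 × 1.19)) = √55240 = 235 m/s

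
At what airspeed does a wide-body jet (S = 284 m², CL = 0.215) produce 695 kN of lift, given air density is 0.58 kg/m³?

L = ½ρv²S·CL ⇒ v = √(2L/(ρ·S·CL))
v = √(2 × 6.95×10^5 / (0.58 × 284 × 0.215)) = √39250 = 198 m/s

v = 198 m/s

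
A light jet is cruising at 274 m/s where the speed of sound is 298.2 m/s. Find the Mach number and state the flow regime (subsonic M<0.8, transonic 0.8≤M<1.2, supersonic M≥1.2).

M = 0.919 (transonic)

M = v/a = 274 / 298.2 = 0.919
M = 0.919 → transonic.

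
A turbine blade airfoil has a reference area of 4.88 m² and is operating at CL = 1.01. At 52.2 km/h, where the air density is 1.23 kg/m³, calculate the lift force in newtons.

Convert speed: v = 52.2 km/h ÷ 3.6 = 14.5 m/s.
Dynamic pressure q = ½ρv² = ½ × 1.23 × 14.5² = 129.3 Pa.
L = q·S·CL = 129.3 × 4.88 × 1.01 = 637 N

L = 637 N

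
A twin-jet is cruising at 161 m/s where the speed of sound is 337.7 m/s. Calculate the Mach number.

M = 0.477

M = v/a = 161 / 337.7 = 0.477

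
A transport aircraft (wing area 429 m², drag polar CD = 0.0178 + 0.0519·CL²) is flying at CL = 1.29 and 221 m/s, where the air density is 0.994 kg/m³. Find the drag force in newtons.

CD = 0.0178 + 0.0519 × 1.29² = 0.1042
D = ½ρv²S·CD = ½ × 0.994 × 221² × 429 × 0.1042 = 1.08×10^6 N

D = 1.08×10^6 N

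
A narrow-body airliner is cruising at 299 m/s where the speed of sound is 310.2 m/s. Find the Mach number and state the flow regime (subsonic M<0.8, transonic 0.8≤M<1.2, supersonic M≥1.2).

M = 0.964 (transonic)

M = v/a = 299 / 310.2 = 0.964
M = 0.964 → transonic.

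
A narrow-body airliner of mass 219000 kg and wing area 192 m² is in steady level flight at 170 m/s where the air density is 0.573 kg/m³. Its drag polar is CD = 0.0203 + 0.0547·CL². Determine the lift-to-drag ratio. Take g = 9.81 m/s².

Level flight ⇒ L = W = m·g = 219000 × 9.81 = 2.1484×10^6 N.
Dynamic pressure q = 0.5 × 0.573 × 170² = 8280 Pa.
Required CL = L/(qS) = 2.1484×10^6/(8280·192) = 1.351.
CD = 0.0203 + 0.0547 × 1.351² = 0.1202.
L/D = CL/CD = 1.351 / 0.1202 = 11.2

L/D = 11.2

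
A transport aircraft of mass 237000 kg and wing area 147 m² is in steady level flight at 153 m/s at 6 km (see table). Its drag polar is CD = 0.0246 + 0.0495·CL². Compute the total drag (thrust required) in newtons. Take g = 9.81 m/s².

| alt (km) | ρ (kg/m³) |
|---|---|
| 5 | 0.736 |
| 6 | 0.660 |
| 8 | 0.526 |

D = 2.64×10^5 N

At 6 km, from the table: ρ = 0.660 kg/m³.
Weight W = mg = 237000 × 9.81 = 2.325×10^6 N; in level flight L = W.
q = ½ρv² = ½ × 0.66 × 153² = 7725 Pa.
CL = W/(q·S) = 2.325×10^6 / (7725 × 147) = 2.047.
CD = 0.0246 + 0.0495 × 2.047² = 0.2321.
D = q·S·CD = 7725 × 147 × 0.2321 = 2.636×10^5 N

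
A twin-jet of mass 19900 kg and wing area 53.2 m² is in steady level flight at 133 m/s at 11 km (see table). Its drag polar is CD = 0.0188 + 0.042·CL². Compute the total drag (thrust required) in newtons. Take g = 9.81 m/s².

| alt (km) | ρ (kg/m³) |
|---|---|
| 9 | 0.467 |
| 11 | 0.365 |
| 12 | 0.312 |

D = 12500 N

At 11 km, from the table: ρ = 0.365 kg/m³.
Weight W = mg = 19900 × 9.81 = 1.9522×10^5 N; in level flight L = W.
Dynamic pressure q = 0.5 × 0.365 × 133² = 3228 Pa.
CL = W/(q·S) = 1.9522×10^5 / (3228 × 53.2) = 1.137.
CD = 0.0188 + 0.042 × 1.137² = 0.07307.
D = q·S·CD = 3228 × 53.2 × 0.07307 = 12550 N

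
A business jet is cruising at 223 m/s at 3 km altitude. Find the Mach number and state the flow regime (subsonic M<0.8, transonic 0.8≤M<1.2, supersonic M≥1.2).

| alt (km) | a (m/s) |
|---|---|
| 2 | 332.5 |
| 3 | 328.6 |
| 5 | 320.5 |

At 3 km, from the table: a = 328.6 m/s.
M = v/a = 223 / 328.6 = 0.679
M = 0.679 → subsonic.

M = 0.679 (subsonic)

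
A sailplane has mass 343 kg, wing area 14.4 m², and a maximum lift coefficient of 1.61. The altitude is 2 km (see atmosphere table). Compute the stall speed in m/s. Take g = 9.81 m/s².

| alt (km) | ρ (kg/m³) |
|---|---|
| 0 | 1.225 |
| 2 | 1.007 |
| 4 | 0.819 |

V_stall = 17 m/s

At 2 km, from the table: ρ = 1.007 kg/m³.
At stall, lift equals weight: L = W = m·g = 343 × 9.81 = 3365 N.
From L = ½ρV²S·CL,max = W: V_stall = √(2W/(ρSCL,max)) = √(2·3365/(1.007·14.4·1.61))
V_stall = √288.3 = 17 m/s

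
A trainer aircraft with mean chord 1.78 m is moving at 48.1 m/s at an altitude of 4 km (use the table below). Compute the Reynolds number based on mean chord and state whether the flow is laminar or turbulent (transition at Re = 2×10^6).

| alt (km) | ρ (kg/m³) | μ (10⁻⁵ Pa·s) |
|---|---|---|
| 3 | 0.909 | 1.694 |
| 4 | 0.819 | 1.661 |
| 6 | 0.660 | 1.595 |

At 4 km, from the table: ρ = 0.819 kg/m³, μ = 1.661×10⁻⁵ Pa·s.
Re = ρ·v·c/μ = 0.819 × 48.1 × 1.78 / (1.661×10⁻⁵) = 4.22×10^6
Since 4.22×10^6 > 2×10^6, the flow is turbulent.

Re = 4.22×10^6 (turbulent)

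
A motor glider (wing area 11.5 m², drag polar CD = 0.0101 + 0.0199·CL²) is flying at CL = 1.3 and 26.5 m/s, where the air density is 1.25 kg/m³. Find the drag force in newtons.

D = 221 N

CD = 0.0101 + 0.0199 × 1.3² = 0.04373
D = ½ρv²S·CD = ½ × 1.25 × 26.5² × 11.5 × 0.04373 = 221 N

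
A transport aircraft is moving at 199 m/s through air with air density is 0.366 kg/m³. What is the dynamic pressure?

q = 7250 Pa

q = ½ρv² = ½ × 0.366 × 199² = 7250 Pa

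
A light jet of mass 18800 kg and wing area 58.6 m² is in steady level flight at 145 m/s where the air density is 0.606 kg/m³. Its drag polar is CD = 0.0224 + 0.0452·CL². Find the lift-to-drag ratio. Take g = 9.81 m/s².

L/D = 14.8

Level flight ⇒ L = W = m·g = 18800 × 9.81 = 1.8443×10^5 N.
q = ½ρv² = ½ × 0.606 × 145² = 6371 Pa.
CL = W/(q·S) = 1.8443×10^5 / (6371 × 58.6) = 0.494.
CD = 0.0224 + 0.0452 × 0.494² = 0.03343.
L/D = CL/CD = 0.494 / 0.03343 = 14.8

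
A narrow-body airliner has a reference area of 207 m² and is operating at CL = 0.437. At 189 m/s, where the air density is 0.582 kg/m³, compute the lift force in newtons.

Dynamic pressure q = ½ρv² = ½ × 0.582 × 189² = 10390 Pa.
L = q·S·CL = 10390 × 207 × 0.437 = 9.4×10^5 N ≈ 940 kN

L = 9.4×10^5 N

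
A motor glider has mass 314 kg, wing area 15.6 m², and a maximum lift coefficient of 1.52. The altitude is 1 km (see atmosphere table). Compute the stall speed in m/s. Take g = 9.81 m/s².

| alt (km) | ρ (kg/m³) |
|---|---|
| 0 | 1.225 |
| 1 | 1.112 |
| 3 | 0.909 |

At 1 km, from the table: ρ = 1.112 kg/m³.
At stall, lift equals weight: L = W = m·g = 314 × 9.81 = 3080 N.
V_stall = √(2W/(ρ·S·CL,max)) = √(2 × 3080 / (1.112 × 15.6 × 1.52))
V_stall = √233.6 = 15.3 m/s

V_stall = 15.3 m/s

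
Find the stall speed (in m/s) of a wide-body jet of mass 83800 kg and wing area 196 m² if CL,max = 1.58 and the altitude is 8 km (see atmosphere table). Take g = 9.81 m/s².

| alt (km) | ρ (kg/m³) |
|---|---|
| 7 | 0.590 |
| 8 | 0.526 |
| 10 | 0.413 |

V_stall = 100 m/s

At 8 km, from the table: ρ = 0.526 kg/m³.
At stall, lift equals weight: L = W = m·g = 83800 × 9.81 = 8.221×10^5 N.
From L = ½ρV²S·CL,max = W: V_stall = √(2W/(ρSCL,max)) = √(2·8.221×10^5/(0.526·196·1.58))
V_stall = √10090 = 100 m/s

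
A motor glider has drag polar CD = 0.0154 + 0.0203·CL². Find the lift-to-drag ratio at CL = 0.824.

CD = 0.0154 + 0.0203 × 0.824² = 0.02918
L/D = CL/CD = 0.824 / 0.02918 = 28.2

L/D = 28.2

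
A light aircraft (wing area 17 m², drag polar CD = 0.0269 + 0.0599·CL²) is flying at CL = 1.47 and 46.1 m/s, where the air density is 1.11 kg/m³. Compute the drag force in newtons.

D = 3130 N

CD = 0.0269 + 0.0599 × 1.47² = 0.1563
D = ½ρv²S·CD = ½ × 1.11 × 46.1² × 17 × 0.1563 = 3130 N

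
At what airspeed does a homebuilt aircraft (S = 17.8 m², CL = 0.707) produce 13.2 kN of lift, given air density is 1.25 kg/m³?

L = ½ρv²S·CL ⇒ v = √(2L/(ρ·S·CL))
v = √(2 × 13200 / (1.25 × 17.8 × 0.707)) = √1678 = 41 m/s

v = 41 m/s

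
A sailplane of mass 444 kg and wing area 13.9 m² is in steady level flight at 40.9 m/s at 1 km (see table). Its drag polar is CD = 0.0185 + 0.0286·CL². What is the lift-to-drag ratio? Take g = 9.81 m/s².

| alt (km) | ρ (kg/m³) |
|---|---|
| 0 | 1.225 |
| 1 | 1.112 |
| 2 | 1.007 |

L/D = 15.5

At 1 km, from the table: ρ = 1.112 kg/m³.
Level flight ⇒ L = W = m·g = 444 × 9.81 = 4355.6 N.
Dynamic pressure q = 0.5 × 1.112 × 40.9² = 930.1 Pa.
CL = W/(q·S) = 4355.6 / (930.1 × 13.9) = 0.3369.
CD = 0.0185 + 0.0286 × 0.3369² = 0.02175.
L/D = CL/CD = 0.3369 / 0.02175 = 15.5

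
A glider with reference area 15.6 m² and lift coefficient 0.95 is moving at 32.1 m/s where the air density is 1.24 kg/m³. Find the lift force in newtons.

L = 9470 N

L = ½ρv²S·CL = ½ × 1.24 × 32.1² × 15.6 × 0.95 = 9470 N ≈ 9.47 kN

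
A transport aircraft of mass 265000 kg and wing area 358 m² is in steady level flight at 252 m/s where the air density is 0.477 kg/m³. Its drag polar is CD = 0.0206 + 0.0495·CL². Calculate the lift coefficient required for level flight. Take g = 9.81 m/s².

In steady level flight, lift balances weight: W = mg = 265000 × 9.81 = 2.5996×10^6 N.
Dynamic pressure q = 0.5 × 0.477 × 252² = 15150 Pa.
Required CL = L/(qS) = 2.5996×10^6/(15150·358) = 0.4794.

CL = 0.479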